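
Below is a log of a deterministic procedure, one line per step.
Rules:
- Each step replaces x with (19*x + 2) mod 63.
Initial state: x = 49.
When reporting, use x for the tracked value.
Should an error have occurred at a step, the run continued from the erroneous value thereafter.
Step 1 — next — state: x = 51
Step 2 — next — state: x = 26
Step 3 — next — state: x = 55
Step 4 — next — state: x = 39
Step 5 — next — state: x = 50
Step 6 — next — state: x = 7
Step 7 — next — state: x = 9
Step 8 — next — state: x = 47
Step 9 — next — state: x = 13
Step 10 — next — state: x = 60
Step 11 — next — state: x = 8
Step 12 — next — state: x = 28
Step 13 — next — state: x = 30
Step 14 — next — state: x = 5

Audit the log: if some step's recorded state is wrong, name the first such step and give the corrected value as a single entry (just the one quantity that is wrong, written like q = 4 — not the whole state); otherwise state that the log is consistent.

no error

step 1: x = (19*49 + 2) mod 63 = 51 -> checks out
step 2: x = (19*51 + 2) mod 63 = 26 -> consistent with the log
step 3: x = (19*26 + 2) mod 63 = 55 -> matches
step 4: x = (19*55 + 2) mod 63 = 39 -> agrees with the log
step 5: x = (19*39 + 2) mod 63 = 50 -> agrees with the log
step 6: x = (19*50 + 2) mod 63 = 7 -> consistent with the log
step 7: x = (19*7 + 2) mod 63 = 9 -> consistent with the log
step 8: x = (19*9 + 2) mod 63 = 47 -> same as recorded
step 9: x = (19*47 + 2) mod 63 = 13 -> verified
step 10: x = (19*13 + 2) mod 63 = 60 -> exactly as logged
step 11: x = (19*60 + 2) mod 63 = 8 -> confirmed correct
step 12: x = (19*8 + 2) mod 63 = 28 -> confirmed correct
step 13: x = (19*28 + 2) mod 63 = 30 -> no discrepancy
step 14: x = (19*30 + 2) mod 63 = 5 -> checks out
All entries verified; no error found.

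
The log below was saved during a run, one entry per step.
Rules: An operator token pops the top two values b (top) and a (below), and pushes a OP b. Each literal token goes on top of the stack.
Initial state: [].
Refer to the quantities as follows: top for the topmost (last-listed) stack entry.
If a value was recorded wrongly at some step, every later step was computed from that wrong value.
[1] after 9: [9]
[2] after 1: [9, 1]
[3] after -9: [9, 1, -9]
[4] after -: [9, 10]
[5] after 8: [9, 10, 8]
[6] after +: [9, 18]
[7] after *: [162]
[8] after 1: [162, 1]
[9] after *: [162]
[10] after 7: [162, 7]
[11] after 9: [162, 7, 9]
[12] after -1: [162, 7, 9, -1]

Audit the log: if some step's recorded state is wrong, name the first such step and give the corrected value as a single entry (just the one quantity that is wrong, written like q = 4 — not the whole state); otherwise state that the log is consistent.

step 1: push 9: top = 9 -> consistent with the log
step 2: push 1: top = 1 -> in agreement
step 3: push -9: top = -9 -> confirmed correct
step 4: 1 - -9 = 10 -> consistent with the log
step 5: push 8: top = 8 -> in agreement
step 6: 10 + 8 = 18 -> checks out
step 7: 9 * 18 = 162 -> in agreement
step 8: push 1: top = 1 -> no discrepancy
step 9: 162 * 1 = 162 -> in agreement
step 10: push 7: top = 7 -> checks out
step 11: push 9: top = 9 -> exactly as logged
step 12: push -1: top = -1 -> checks out
Each recorded entry agrees with the recomputation.

no error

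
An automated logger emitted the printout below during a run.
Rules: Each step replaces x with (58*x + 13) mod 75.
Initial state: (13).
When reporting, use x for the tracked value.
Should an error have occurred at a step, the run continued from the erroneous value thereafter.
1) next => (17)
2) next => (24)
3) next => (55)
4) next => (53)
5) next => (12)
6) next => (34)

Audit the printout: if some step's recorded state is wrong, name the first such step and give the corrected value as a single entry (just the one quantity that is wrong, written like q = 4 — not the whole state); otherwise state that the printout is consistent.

Recomputing the run from the initial state:
step 1: x = 17
step 2: x = 24
step 3: x = 55
step 4: x = 53
step 5: x = 12
step 6: x = 34
This matches the printout at every step.

no error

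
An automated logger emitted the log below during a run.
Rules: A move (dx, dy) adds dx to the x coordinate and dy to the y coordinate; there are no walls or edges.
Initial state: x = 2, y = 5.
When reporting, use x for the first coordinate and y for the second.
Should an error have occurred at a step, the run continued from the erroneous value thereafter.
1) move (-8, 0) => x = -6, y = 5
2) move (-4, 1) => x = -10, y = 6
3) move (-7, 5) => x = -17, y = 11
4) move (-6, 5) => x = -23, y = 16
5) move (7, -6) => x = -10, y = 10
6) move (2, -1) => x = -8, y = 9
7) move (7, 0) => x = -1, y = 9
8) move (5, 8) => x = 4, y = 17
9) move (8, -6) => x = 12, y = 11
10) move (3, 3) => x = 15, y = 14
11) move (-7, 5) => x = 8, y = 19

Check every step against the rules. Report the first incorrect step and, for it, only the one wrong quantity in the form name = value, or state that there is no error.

step 1: x = 2 + (-8) = -6, y = 5 + (0) = 5 -> verified
step 2: x = -6 + (-4) = -10, y = 5 + (1) = 6 -> agrees with the log
step 3: x = -10 + (-7) = -17, y = 6 + (5) = 11 -> verified
step 4: x = -17 + (-6) = -23, y = 11 + (5) = 16 -> checks out
step 5: x = -23 + (7) = -16, y = 16 + (-6) = 10 -> this is not what the log shows
First incorrect step: 5; the correct value is x = -16.

step 5, x = -16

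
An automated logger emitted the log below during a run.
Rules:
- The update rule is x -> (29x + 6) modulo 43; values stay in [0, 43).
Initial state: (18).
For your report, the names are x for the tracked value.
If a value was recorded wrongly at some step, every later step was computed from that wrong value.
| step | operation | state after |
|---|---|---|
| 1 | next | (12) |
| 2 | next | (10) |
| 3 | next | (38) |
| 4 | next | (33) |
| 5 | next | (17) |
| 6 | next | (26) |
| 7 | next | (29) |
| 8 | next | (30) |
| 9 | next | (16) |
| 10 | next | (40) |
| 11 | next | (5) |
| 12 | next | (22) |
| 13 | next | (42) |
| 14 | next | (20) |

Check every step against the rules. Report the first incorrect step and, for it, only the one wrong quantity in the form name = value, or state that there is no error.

no error

1. x = (29*18 + 6) mod 43 = 12 (same as recorded)
2. x = (29*12 + 6) mod 43 = 10 (same as recorded)
3. x = (29*10 + 6) mod 43 = 38 (verified)
4. x = (29*38 + 6) mod 43 = 33 (verified)
5. x = (29*33 + 6) mod 43 = 17 (matches)
6. x = (29*17 + 6) mod 43 = 26 (matches)
7. x = (29*26 + 6) mod 43 = 29 (agrees with the log)
8. x = (29*29 + 6) mod 43 = 30 (in agreement)
9. x = (29*30 + 6) mod 43 = 16 (same as recorded)
10. x = (29*16 + 6) mod 43 = 40 (checks out)
11. x = (29*40 + 6) mod 43 = 5 (confirmed correct)
12. x = (29*5 + 6) mod 43 = 22 (same as recorded)
13. x = (29*22 + 6) mod 43 = 42 (consistent with the log)
14. x = (29*42 + 6) mod 43 = 20 (checks out)
Every step is consistent.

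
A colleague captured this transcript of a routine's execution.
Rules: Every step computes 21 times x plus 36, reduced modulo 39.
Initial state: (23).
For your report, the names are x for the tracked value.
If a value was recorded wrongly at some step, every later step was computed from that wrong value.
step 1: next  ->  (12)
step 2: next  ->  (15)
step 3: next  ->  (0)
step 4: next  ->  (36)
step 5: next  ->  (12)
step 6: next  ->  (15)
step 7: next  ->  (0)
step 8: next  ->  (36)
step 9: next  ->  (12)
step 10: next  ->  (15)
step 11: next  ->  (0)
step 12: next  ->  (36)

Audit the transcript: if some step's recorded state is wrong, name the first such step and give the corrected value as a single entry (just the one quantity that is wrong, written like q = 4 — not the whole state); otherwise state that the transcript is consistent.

no error

1. x = (21*23 + 36) mod 39 = 12 (checks out)
2. x = (21*12 + 36) mod 39 = 15 (confirmed correct)
3. x = (21*15 + 36) mod 39 = 0 (matches)
4. x = (21*0 + 36) mod 39 = 36 (exactly as logged)
5. x = (21*36 + 36) mod 39 = 12 (matches)
6. x = (21*12 + 36) mod 39 = 15 (agrees with the transcript)
7. x = (21*15 + 36) mod 39 = 0 (in agreement)
8. x = (21*0 + 36) mod 39 = 36 (checks out)
9. x = (21*36 + 36) mod 39 = 12 (in agreement)
10. x = (21*12 + 36) mod 39 = 15 (no discrepancy)
11. x = (21*15 + 36) mod 39 = 0 (checks out)
12. x = (21*0 + 36) mod 39 = 36 (checks out)
Every step is consistent.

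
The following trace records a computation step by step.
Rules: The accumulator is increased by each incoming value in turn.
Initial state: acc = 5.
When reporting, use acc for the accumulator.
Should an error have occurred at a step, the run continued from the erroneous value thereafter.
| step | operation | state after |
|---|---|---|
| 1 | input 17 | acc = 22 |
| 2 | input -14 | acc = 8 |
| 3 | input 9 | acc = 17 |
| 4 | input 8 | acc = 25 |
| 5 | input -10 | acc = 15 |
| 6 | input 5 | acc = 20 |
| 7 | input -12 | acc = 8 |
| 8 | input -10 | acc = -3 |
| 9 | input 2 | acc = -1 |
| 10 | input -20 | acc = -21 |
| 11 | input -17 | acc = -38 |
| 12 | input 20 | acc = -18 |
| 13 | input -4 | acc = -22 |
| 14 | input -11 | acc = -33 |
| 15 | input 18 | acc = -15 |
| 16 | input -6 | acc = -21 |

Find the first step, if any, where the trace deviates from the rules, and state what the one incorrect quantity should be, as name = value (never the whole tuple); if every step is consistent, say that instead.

1. acc = 5 + 17 = 22 (matches)
2. acc = 22 + -14 = 8 (matches)
3. acc = 8 + 9 = 17 (same as recorded)
4. acc = 17 + 8 = 25 (verified)
5. acc = 25 + -10 = 15 (checks out)
6. acc = 15 + 5 = 20 (matches)
7. acc = 20 + -12 = 8 (matches)
8. acc = 8 + -10 = -2 (the entry is off here)
The audit stops at step 8: the recorded entry is wrong and should be acc = -2.

step 8, acc = -2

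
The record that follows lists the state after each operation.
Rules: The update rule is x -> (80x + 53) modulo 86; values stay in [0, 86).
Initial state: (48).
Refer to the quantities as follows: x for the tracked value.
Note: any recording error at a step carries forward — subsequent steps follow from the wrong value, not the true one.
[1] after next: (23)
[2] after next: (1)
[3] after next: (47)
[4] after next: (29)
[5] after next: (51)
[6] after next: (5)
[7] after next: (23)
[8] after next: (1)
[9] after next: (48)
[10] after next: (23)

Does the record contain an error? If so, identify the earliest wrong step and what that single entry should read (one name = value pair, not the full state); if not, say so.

step 9, x = 47

Recomputing the run from the initial state:
step 1: x = 23
step 2: x = 1
step 3: x = 47
step 4: x = 29
step 5: x = 51
step 6: x = 5
step 7: x = 23
step 8: x = 1
step 9: x = 47
step 10: x = 29
The first disagreement with the record is at step 9, where the value should be x = 47.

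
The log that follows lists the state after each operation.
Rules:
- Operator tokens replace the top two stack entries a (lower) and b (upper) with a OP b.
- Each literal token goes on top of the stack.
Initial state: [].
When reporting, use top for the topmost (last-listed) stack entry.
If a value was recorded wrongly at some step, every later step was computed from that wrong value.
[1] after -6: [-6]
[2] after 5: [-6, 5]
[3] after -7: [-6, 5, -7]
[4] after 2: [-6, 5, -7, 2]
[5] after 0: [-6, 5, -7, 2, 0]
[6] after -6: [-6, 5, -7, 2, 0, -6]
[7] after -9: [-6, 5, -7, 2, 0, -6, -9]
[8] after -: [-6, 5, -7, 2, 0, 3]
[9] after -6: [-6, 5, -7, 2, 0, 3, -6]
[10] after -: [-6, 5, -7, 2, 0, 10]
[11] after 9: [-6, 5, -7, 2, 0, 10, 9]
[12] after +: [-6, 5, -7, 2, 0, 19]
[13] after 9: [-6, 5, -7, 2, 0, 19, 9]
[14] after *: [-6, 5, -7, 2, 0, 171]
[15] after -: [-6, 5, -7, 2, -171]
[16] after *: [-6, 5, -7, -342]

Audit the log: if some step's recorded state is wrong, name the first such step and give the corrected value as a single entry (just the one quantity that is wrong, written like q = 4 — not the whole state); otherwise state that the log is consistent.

Recomputing the run from the initial state:
step 1: [-6]
step 2: [-6, 5]
step 3: [-6, 5, -7]
step 4: [-6, 5, -7, 2]
step 5: [-6, 5, -7, 2, 0]
step 6: [-6, 5, -7, 2, 0, -6]
step 7: [-6, 5, -7, 2, 0, -6, -9]
step 8: [-6, 5, -7, 2, 0, 3]
step 9: [-6, 5, -7, 2, 0, 3, -6]
step 10: [-6, 5, -7, 2, 0, 9]
step 11: [-6, 5, -7, 2, 0, 9, 9]
step 12: [-6, 5, -7, 2, 0, 18]
step 13: [-6, 5, -7, 2, 0, 18, 9]
step 14: [-6, 5, -7, 2, 0, 162]
step 15: [-6, 5, -7, 2, -162]
step 16: [-6, 5, -7, -324]
The first disagreement with the log is at step 10, where the value should be top = 9.

step 10, top = 9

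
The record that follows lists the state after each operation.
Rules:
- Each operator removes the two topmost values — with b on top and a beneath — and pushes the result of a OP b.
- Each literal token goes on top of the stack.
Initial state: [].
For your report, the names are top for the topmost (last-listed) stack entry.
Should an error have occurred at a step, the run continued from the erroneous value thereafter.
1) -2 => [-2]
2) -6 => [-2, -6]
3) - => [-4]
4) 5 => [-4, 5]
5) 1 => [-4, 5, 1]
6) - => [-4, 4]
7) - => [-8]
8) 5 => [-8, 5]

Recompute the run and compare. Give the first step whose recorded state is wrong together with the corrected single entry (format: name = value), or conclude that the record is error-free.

step 3, top = 4

1. push -2: top = -2 (exactly as logged)
2. push -6: top = -6 (confirmed correct)
3. -2 - -6 = 4 (first mismatch against the record)
That makes step 3 the first incorrect line — top = 4 is what it should show.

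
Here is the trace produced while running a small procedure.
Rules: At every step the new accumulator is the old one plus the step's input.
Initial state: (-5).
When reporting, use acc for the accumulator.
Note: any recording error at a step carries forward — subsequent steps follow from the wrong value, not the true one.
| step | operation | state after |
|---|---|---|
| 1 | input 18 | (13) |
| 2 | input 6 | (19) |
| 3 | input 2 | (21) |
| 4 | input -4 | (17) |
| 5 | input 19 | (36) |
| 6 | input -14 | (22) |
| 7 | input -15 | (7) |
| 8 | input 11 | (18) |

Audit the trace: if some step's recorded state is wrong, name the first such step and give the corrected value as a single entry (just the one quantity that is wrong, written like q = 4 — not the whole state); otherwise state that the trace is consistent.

1. acc = -5 + 18 = 13 (matches)
2. acc = 13 + 6 = 19 (no discrepancy)
3. acc = 19 + 2 = 21 (confirmed correct)
4. acc = 21 + -4 = 17 (exactly as logged)
5. acc = 17 + 19 = 36 (confirmed correct)
6. acc = 36 + -14 = 22 (in agreement)
7. acc = 22 + -15 = 7 (checks out)
8. acc = 7 + 11 = 18 (checks out)
Nothing is out of place; the run is error-free.

no error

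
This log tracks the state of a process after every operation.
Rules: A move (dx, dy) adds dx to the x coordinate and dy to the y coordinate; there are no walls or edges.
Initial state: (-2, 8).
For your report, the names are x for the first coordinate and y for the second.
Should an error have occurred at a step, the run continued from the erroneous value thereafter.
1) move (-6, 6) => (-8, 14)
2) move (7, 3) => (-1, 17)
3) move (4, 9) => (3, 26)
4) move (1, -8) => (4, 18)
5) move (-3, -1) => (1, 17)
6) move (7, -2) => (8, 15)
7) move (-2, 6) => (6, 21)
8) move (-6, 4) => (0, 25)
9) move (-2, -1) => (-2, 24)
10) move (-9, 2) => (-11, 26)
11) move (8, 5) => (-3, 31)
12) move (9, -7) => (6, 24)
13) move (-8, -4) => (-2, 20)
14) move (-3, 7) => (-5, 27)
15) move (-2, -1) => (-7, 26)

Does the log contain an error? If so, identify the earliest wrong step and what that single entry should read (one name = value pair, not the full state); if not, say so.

no error

step 1: x = -2 + (-6) = -8, y = 8 + (6) = 14 -> same as recorded
step 2: x = -8 + (7) = -1, y = 14 + (3) = 17 -> exactly as logged
step 3: x = -1 + (4) = 3, y = 17 + (9) = 26 -> matches
step 4: x = 3 + (1) = 4, y = 26 + (-8) = 18 -> consistent with the log
step 5: x = 4 + (-3) = 1, y = 18 + (-1) = 17 -> matches
step 6: x = 1 + (7) = 8, y = 17 + (-2) = 15 -> verified
step 7: x = 8 + (-2) = 6, y = 15 + (6) = 21 -> no discrepancy
step 8: x = 6 + (-6) = 0, y = 21 + (4) = 25 -> same as recorded
step 9: x = 0 + (-2) = -2, y = 25 + (-1) = 24 -> verified
step 10: x = -2 + (-9) = -11, y = 24 + (2) = 26 -> verified
step 11: x = -11 + (8) = -3, y = 26 + (5) = 31 -> checks out
step 12: x = -3 + (9) = 6, y = 31 + (-7) = 24 -> verified
step 13: x = 6 + (-8) = -2, y = 24 + (-4) = 20 -> matches
step 14: x = -2 + (-3) = -5, y = 20 + (7) = 27 -> in agreement
step 15: x = -5 + (-2) = -7, y = 27 + (-1) = 26 -> no discrepancy
The whole run recomputes cleanly — no discrepancies.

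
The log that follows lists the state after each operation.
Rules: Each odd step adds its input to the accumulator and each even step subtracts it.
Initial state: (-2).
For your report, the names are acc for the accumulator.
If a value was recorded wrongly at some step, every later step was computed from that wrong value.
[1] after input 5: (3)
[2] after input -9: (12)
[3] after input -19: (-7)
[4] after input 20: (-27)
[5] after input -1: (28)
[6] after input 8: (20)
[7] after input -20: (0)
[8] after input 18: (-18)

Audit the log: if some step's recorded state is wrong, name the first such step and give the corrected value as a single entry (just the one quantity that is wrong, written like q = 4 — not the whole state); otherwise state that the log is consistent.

step 5, acc = -28

Recomputing the run from the initial state:
step 1: acc = 3
step 2: acc = 12
step 3: acc = -7
step 4: acc = -27
step 5: acc = -28
step 6: acc = -36
step 7: acc = -56
step 8: acc = -74
The first disagreement with the log is at step 5, where the value should be acc = -28.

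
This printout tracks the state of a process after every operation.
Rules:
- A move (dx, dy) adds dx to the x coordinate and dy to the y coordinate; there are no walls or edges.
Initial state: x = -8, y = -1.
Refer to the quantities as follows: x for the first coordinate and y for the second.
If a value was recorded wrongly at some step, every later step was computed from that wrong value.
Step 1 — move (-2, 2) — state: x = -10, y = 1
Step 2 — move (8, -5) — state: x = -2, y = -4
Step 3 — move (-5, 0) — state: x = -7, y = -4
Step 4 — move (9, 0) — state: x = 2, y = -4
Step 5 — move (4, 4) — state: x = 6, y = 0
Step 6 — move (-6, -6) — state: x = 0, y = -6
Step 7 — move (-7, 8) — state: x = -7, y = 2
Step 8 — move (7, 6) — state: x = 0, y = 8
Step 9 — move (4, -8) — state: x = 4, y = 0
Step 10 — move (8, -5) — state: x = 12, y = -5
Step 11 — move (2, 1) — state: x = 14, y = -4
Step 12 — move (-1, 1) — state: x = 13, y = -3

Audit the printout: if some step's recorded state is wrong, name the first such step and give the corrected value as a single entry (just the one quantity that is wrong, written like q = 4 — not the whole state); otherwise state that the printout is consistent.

Recomputing the run from the initial state:
step 1: x = -10, y = 1
step 2: x = -2, y = -4
step 3: x = -7, y = -4
step 4: x = 2, y = -4
step 5: x = 6, y = 0
step 6: x = 0, y = -6
step 7: x = -7, y = 2
step 8: x = 0, y = 8
step 9: x = 4, y = 0
step 10: x = 12, y = -5
step 11: x = 14, y = -4
step 12: x = 13, y = -3
This matches the printout at every step.

no error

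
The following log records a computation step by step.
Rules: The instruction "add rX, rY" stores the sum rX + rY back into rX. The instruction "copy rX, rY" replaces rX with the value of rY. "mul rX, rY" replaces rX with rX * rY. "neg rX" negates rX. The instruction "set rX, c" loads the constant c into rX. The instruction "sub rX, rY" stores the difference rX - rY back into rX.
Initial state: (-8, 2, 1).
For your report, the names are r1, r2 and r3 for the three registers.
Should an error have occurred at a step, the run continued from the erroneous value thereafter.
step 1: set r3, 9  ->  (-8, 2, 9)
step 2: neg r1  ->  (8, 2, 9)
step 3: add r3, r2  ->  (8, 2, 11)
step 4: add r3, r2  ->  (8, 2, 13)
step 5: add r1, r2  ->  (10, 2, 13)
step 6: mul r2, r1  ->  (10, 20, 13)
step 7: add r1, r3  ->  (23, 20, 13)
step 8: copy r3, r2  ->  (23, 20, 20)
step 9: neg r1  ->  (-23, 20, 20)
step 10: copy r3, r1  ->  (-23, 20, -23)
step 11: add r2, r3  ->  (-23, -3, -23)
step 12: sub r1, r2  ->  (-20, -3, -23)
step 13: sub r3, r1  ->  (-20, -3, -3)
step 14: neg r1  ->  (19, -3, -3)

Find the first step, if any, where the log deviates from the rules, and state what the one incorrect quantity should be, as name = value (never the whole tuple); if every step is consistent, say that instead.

step 14, r1 = 20

1. r3 = 9 (exactly as logged)
2. r1 = -(-8) = 8 (no discrepancy)
3. r3 = 9 + 2 = 11 (consistent with the log)
4. r3 = 11 + 2 = 13 (in agreement)
5. r1 = 8 + 2 = 10 (consistent with the log)
6. r2 = 2 * 10 = 20 (consistent with the log)
7. r1 = 10 + 13 = 23 (same as recorded)
8. r3 = 20 (consistent with the log)
9. r1 = -(23) = -23 (same as recorded)
10. r3 = -23 (in agreement)
11. r2 = 20 + -23 = -3 (agrees with the log)
12. r1 = -23 - -3 = -20 (matches)
13. r3 = -23 - -20 = -3 (matches)
14. r1 = -(-20) = 20 (the recorded entry deviates here)
The earliest wrong entry is at step 14: it should read r1 = 20.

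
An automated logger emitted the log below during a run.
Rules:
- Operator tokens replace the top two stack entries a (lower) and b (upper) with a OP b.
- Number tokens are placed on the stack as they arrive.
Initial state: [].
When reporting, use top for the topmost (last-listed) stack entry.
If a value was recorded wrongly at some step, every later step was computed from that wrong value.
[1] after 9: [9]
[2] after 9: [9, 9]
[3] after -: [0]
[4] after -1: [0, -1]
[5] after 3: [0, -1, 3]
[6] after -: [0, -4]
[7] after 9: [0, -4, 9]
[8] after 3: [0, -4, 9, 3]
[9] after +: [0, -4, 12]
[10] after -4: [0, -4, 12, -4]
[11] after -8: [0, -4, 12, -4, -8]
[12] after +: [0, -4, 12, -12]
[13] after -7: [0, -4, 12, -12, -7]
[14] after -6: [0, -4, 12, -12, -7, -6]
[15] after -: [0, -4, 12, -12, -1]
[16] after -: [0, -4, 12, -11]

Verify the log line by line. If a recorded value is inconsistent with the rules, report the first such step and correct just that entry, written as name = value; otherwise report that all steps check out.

step 1: push 9: top = 9 -> exactly as logged
step 2: push 9: top = 9 -> in agreement
step 3: 9 - 9 = 0 -> confirmed correct
step 4: push -1: top = -1 -> in agreement
step 5: push 3: top = 3 -> exactly as logged
step 6: -1 - 3 = -4 -> same as recorded
step 7: push 9: top = 9 -> checks out
step 8: push 3: top = 3 -> exactly as logged
step 9: 9 + 3 = 12 -> matches
step 10: push -4: top = -4 -> no discrepancy
step 11: push -8: top = -8 -> exactly as logged
step 12: -4 + -8 = -12 -> checks out
step 13: push -7: top = -7 -> exactly as logged
step 14: push -6: top = -6 -> confirmed correct
step 15: -7 - -6 = -1 -> consistent with the log
step 16: -12 - -1 = -11 -> no discrepancy
No step deviates from the rules.

no error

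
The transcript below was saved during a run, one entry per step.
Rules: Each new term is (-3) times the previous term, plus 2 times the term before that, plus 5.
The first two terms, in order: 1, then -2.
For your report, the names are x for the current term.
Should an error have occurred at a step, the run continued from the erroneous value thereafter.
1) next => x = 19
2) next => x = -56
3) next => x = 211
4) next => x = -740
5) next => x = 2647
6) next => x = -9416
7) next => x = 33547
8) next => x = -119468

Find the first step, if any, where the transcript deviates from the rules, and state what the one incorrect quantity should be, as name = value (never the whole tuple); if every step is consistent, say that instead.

step 1, x = 13

Recomputing the run from the initial state:
step 1: x = 13
step 2: x = -38
step 3: x = 145
step 4: x = -506
step 5: x = 1813
step 6: x = -6446
step 7: x = 22969
step 8: x = -81794
The first disagreement with the transcript is at step 1, where the value should be x = 13.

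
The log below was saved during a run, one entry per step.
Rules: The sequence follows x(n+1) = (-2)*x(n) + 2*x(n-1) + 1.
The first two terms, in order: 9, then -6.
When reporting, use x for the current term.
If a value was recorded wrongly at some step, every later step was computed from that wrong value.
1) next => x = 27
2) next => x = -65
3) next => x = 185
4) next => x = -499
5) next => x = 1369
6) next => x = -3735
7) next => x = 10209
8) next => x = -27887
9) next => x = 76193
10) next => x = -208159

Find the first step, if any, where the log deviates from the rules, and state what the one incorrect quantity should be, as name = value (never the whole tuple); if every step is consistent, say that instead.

1. x = -2*(-6) + (2)*(9) + (1) = 31 (first mismatch against the log)
First incorrect step: 1; the correct value is x = 31.

step 1, x = 31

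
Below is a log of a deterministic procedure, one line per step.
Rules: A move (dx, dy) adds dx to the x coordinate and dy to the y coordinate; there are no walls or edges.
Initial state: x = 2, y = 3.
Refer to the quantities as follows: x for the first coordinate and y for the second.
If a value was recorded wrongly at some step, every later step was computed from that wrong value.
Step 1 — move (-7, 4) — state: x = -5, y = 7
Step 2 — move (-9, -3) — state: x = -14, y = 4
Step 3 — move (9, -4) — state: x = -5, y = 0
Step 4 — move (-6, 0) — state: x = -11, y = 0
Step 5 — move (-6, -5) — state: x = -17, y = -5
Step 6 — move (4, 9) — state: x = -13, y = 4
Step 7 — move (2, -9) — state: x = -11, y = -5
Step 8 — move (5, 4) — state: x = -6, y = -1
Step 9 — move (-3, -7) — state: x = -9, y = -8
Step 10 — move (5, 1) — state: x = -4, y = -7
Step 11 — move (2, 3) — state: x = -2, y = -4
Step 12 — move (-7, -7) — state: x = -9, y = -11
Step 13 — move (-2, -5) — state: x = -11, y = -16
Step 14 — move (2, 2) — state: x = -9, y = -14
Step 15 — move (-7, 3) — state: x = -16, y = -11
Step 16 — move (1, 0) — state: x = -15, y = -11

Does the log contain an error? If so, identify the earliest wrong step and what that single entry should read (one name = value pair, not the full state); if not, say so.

Step 1: x = 2 + (-7) = -5, y = 3 + (4) = 7 — checks out.
Step 2: x = -5 + (-9) = -14, y = 7 + (-3) = 4 — matches.
Step 3: x = -14 + (9) = -5, y = 4 + (-4) = 0 — agrees with the log.
Step 4: x = -5 + (-6) = -11, y = 0 + (0) = 0 — exactly as logged.
Step 5: x = -11 + (-6) = -17, y = 0 + (-5) = -5 — exactly as logged.
Step 6: x = -17 + (4) = -13, y = -5 + (9) = 4 — in agreement.
Step 7: x = -13 + (2) = -11, y = 4 + (-9) = -5 — consistent with the log.
Step 8: x = -11 + (5) = -6, y = -5 + (4) = -1 — same as recorded.
Step 9: x = -6 + (-3) = -9, y = -1 + (-7) = -8 — same as recorded.
Step 10: x = -9 + (5) = -4, y = -8 + (1) = -7 — agrees with the log.
Step 11: x = -4 + (2) = -2, y = -7 + (3) = -4 — consistent with the log.
Step 12: x = -2 + (-7) = -9, y = -4 + (-7) = -11 — exactly as logged.
Step 13: x = -9 + (-2) = -11, y = -11 + (-5) = -16 — matches.
Step 14: x = -11 + (2) = -9, y = -16 + (2) = -14 — verified.
Step 15: x = -9 + (-7) = -16, y = -14 + (3) = -11 — in agreement.
Step 16: x = -16 + (1) = -15, y = -11 + (0) = -11 — verified.
Every step is consistent.

no error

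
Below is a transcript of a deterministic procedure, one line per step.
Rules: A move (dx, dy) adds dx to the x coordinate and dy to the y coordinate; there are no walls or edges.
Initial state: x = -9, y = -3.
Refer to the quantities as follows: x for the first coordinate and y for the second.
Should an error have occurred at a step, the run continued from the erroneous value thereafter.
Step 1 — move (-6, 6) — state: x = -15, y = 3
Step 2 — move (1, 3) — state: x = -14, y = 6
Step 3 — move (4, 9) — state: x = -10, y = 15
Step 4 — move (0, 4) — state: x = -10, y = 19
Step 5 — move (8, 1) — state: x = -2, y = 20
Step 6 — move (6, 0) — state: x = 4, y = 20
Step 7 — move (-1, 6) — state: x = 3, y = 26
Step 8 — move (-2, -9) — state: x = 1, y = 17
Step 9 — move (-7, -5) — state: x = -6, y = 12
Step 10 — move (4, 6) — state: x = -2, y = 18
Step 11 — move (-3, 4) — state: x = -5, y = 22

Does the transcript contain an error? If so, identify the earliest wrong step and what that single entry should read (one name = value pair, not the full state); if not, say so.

no error

Recomputing the run from the initial state:
step 1: x = -15, y = 3
step 2: x = -14, y = 6
step 3: x = -10, y = 15
step 4: x = -10, y = 19
step 5: x = -2, y = 20
step 6: x = 4, y = 20
step 7: x = 3, y = 26
step 8: x = 1, y = 17
step 9: x = -6, y = 12
step 10: x = -2, y = 18
step 11: x = -5, y = 22
This matches the transcript at every step.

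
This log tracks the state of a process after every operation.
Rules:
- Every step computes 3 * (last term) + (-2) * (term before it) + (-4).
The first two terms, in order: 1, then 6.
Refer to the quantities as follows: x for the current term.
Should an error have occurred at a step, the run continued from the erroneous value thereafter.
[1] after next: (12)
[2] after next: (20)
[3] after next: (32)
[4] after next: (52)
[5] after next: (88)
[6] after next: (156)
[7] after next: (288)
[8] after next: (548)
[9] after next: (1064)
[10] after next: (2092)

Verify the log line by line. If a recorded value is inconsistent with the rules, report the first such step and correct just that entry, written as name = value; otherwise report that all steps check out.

no error

Recomputing the run from the initial state:
step 1: x = 12
step 2: x = 20
step 3: x = 32
step 4: x = 52
step 5: x = 88
step 6: x = 156
step 7: x = 288
step 8: x = 548
step 9: x = 1064
step 10: x = 2092
This matches the log at every step.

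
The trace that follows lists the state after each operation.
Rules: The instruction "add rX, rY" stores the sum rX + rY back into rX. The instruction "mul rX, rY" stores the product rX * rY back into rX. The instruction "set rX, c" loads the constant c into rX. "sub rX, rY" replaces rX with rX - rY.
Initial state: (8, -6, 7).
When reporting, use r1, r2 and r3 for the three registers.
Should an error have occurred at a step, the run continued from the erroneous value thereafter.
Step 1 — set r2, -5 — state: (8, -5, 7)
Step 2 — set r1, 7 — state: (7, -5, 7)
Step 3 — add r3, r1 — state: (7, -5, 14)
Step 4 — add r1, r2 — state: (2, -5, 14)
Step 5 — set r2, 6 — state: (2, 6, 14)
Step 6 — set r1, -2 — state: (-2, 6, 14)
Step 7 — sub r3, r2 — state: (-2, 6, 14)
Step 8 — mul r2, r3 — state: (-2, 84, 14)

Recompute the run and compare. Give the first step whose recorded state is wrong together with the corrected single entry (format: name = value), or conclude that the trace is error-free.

step 7, r3 = 8

step 1: r2 = -5 -> in agreement
step 2: r1 = 7 -> checks out
step 3: r3 = 7 + 7 = 14 -> in agreement
step 4: r1 = 7 + -5 = 2 -> checks out
step 5: r2 = 6 -> exactly as logged
step 6: r1 = -2 -> matches
step 7: r3 = 14 - 6 = 8 -> this is not what the trace shows
The earliest wrong entry is at step 7: it should read r3 = 8.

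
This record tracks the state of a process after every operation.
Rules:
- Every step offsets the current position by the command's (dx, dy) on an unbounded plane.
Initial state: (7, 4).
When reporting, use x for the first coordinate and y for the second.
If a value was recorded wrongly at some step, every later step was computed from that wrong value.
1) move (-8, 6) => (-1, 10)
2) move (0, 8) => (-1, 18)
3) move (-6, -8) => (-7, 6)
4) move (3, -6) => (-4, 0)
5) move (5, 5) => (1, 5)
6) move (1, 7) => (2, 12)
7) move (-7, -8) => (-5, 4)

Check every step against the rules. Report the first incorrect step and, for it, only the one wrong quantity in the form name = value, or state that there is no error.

Recomputing the run from the initial state:
step 1: x = -1, y = 10
step 2: x = -1, y = 18
step 3: x = -7, y = 10
step 4: x = -4, y = 4
step 5: x = 1, y = 9
step 6: x = 2, y = 16
step 7: x = -5, y = 8
The first disagreement with the record is at step 3, where the value should be y = 10.

step 3, y = 10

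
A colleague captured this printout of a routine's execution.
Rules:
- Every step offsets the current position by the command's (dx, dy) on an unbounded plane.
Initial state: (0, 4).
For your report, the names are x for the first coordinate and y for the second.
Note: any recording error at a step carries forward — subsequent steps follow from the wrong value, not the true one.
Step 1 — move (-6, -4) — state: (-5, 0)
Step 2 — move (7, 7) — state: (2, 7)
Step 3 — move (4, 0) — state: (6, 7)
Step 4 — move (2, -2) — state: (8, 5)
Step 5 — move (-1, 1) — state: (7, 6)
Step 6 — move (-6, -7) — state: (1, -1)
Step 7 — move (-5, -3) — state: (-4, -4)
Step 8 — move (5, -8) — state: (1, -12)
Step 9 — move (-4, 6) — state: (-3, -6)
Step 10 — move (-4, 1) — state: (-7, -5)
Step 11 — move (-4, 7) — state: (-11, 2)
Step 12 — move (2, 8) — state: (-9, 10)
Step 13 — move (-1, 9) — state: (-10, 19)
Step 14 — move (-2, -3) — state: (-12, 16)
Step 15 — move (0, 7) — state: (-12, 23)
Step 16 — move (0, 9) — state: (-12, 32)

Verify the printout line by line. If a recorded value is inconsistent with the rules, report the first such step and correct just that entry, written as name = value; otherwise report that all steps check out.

1. x = 0 + (-6) = -6, y = 4 + (-4) = 0 (the recorded entry deviates here)
First deviation found at step 1; the corrected entry is x = -6.

step 1, x = -6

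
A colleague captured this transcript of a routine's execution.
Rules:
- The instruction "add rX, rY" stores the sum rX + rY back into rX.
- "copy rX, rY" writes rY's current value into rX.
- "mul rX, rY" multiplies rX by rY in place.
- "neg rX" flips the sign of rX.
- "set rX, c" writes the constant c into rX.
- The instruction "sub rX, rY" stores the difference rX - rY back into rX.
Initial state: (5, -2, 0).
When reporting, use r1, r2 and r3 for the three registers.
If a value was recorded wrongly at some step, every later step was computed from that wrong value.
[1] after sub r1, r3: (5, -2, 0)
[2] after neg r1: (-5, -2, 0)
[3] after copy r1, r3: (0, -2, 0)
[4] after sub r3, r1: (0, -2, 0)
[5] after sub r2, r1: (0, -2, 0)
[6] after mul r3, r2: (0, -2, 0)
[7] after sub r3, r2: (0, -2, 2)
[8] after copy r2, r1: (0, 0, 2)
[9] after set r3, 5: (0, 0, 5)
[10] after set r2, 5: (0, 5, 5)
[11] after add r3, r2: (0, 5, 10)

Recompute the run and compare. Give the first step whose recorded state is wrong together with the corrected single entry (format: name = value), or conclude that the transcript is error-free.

no error

1. r1 = 5 - 0 = 5 (agrees with the transcript)
2. r1 = -(5) = -5 (agrees with the transcript)
3. r1 = 0 (checks out)
4. r3 = 0 - 0 = 0 (consistent with the transcript)
5. r2 = -2 - 0 = -2 (verified)
6. r3 = 0 * -2 = 0 (consistent with the transcript)
7. r3 = 0 - -2 = 2 (no discrepancy)
8. r2 = 0 (agrees with the transcript)
9. r3 = 5 (in agreement)
10. r2 = 5 (confirmed correct)
11. r3 = 5 + 5 = 10 (confirmed correct)
No step deviates from the rules.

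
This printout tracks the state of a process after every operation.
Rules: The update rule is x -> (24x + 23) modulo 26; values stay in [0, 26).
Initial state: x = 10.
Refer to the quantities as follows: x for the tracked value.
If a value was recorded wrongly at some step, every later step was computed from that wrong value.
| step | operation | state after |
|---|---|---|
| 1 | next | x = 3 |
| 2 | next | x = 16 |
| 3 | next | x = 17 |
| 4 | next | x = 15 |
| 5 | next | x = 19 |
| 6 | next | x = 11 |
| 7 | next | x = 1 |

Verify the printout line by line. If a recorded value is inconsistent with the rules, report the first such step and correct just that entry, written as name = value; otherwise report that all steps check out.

step 2, x = 17

Step 1: x = (24*10 + 23) mod 26 = 3 — agrees with the printout.
Step 2: x = (24*3 + 23) mod 26 = 17 — the recorded entry deviates here.
Step 2 is the first one off; corrected, x = 17.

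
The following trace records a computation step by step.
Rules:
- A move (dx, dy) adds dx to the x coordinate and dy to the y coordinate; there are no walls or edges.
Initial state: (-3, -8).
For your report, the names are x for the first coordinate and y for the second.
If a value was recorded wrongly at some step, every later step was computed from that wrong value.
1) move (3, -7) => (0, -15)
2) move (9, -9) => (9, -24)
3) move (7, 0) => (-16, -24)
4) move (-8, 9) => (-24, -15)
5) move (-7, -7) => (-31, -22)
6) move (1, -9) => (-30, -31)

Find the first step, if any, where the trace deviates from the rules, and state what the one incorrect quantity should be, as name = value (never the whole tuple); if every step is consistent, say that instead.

Recomputing the run from the initial state:
step 1: x = 0, y = -15
step 2: x = 9, y = -24
step 3: x = 16, y = -24
step 4: x = 8, y = -15
step 5: x = 1, y = -22
step 6: x = 2, y = -31
The first disagreement with the trace is at step 3, where the value should be x = 16.

step 3, x = 16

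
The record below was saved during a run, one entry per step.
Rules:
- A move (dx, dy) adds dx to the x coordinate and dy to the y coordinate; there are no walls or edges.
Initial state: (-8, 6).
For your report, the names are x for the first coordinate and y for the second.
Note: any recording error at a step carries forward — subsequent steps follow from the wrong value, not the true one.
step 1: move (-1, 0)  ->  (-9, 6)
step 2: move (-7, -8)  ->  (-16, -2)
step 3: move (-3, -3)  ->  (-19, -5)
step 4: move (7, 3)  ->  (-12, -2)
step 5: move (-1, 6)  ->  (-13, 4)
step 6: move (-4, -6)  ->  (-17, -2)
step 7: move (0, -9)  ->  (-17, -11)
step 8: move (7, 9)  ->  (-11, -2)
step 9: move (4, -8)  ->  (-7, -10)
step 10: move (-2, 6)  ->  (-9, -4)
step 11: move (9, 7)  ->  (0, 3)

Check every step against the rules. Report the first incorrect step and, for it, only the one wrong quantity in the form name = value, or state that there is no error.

Recomputing the run from the initial state:
step 1: x = -9, y = 6
step 2: x = -16, y = -2
step 3: x = -19, y = -5
step 4: x = -12, y = -2
step 5: x = -13, y = 4
step 6: x = -17, y = -2
step 7: x = -17, y = -11
step 8: x = -10, y = -2
step 9: x = -6, y = -10
step 10: x = -8, y = -4
step 11: x = 1, y = 3
The first disagreement with the record is at step 8, where the value should be x = -10.

step 8, x = -10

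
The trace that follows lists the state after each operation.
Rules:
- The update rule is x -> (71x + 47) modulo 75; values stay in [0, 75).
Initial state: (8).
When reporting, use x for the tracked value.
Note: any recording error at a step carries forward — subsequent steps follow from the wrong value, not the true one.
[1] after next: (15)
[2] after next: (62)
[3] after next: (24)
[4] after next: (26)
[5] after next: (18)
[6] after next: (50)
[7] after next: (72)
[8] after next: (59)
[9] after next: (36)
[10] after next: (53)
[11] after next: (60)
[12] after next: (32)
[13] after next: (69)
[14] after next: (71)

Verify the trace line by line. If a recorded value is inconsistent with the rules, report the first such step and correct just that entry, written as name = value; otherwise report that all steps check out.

no error

Step 1: x = (71*8 + 47) mod 75 = 15 — matches.
Step 2: x = (71*15 + 47) mod 75 = 62 — same as recorded.
Step 3: x = (71*62 + 47) mod 75 = 24 — in agreement.
Step 4: x = (71*24 + 47) mod 75 = 26 — checks out.
Step 5: x = (71*26 + 47) mod 75 = 18 — confirmed correct.
Step 6: x = (71*18 + 47) mod 75 = 50 — exactly as logged.
Step 7: x = (71*50 + 47) mod 75 = 72 — no discrepancy.
Step 8: x = (71*72 + 47) mod 75 = 59 — in agreement.
Step 9: x = (71*59 + 47) mod 75 = 36 — verified.
Step 10: x = (71*36 + 47) mod 75 = 53 — no discrepancy.
Step 11: x = (71*53 + 47) mod 75 = 60 — same as recorded.
Step 12: x = (71*60 + 47) mod 75 = 32 — no discrepancy.
Step 13: x = (71*32 + 47) mod 75 = 69 — checks out.
Step 14: x = (71*69 + 47) mod 75 = 71 — in agreement.
All steps check out; nothing to correct.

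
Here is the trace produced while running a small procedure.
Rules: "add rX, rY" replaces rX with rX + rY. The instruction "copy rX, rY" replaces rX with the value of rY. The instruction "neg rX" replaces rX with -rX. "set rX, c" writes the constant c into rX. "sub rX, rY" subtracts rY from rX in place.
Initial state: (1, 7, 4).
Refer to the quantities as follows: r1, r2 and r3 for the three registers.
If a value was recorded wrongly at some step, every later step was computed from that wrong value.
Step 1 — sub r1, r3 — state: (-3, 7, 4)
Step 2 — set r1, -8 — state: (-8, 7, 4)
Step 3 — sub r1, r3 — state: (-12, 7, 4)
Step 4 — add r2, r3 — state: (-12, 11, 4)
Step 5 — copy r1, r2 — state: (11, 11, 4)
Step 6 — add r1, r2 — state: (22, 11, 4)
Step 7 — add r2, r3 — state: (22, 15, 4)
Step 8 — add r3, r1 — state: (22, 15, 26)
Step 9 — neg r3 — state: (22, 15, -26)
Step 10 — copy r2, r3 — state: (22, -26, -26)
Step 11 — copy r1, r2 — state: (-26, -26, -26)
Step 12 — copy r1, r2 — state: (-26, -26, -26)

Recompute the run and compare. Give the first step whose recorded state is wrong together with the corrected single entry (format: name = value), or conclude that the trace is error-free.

step 1: r1 = 1 - 4 = -3 -> confirmed correct
step 2: r1 = -8 -> verified
step 3: r1 = -8 - 4 = -12 -> checks out
step 4: r2 = 7 + 4 = 11 -> same as recorded
step 5: r1 = 11 -> checks out
step 6: r1 = 11 + 11 = 22 -> confirmed correct
step 7: r2 = 11 + 4 = 15 -> exactly as logged
step 8: r3 = 4 + 22 = 26 -> in agreement
step 9: r3 = -(26) = -26 -> checks out
step 10: r2 = -26 -> verified
step 11: r1 = -26 -> verified
step 12: r1 = -26 -> exactly as logged
Every step is consistent.

no error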